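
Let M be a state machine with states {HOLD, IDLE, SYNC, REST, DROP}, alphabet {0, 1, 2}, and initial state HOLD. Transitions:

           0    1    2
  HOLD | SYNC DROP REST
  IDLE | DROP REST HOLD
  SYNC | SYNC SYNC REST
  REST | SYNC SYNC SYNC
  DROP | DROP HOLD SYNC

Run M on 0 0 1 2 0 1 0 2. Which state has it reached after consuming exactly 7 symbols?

start at HOLD
read '0': HOLD → SYNC
read '0': SYNC → SYNC
read '1': SYNC → SYNC
read '2': SYNC → REST
read '0': REST → SYNC
read '1': SYNC → SYNC
read '0': SYNC → SYNC
After 7 symbols: SYNC.

SYNC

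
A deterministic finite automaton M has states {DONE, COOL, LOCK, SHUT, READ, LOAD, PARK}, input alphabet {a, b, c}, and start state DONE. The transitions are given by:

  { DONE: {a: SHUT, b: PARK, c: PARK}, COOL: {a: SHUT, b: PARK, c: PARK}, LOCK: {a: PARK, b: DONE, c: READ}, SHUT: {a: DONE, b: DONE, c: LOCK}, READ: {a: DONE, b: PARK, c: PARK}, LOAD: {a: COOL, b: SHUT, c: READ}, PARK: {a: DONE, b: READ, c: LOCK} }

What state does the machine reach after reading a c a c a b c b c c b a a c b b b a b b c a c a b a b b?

DONE → SHUT → LOCK → PARK → LOCK → PARK → READ → PARK → READ → PARK → LOCK → DONE → SHUT → DONE → PARK → READ → PARK → READ → DONE → PARK → READ → PARK → DONE → PARK → DONE → PARK → DONE → PARK → READ

READ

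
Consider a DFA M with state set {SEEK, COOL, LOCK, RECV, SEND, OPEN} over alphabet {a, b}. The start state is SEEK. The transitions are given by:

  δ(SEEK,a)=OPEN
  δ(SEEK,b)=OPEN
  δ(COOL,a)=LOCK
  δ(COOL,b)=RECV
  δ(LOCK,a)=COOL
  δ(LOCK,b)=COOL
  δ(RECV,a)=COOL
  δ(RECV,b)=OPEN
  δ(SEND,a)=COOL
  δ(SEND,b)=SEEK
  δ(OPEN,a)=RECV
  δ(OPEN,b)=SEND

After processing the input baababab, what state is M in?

RECV

start at SEEK
read 'b': SEEK → OPEN
read 'a': OPEN → RECV
read 'a': RECV → COOL
read 'b': COOL → RECV
read 'a': RECV → COOL
read 'b': COOL → RECV
read 'a': RECV → COOL
read 'b': COOL → RECV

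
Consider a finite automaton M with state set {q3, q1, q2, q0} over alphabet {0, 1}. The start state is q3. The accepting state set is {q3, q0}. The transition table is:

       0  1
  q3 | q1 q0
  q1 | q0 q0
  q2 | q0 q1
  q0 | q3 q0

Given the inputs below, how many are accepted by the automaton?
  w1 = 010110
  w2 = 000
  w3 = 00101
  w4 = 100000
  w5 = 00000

w1:
  start at q3
  read '0': q3 → q1
  read '1': q1 → q0
  read '0': q0 → q3
  read '1': q3 → q0
  read '1': q0 → q0
  read '0': q0 → q3
  end q3, accepted
w2:
  start at q3
  read '0': q3 → q1
  read '0': q1 → q0
  read '0': q0 → q3
  end q3, accepted
w3:
  start at q3
  read '0': q3 → q1
  read '0': q1 → q0
  read '1': q0 → q0
  read '0': q0 → q3
  read '1': q3 → q0
  end q0, accepted
w4:
  start at q3
  read '1': q3 → q0
  read '0': q0 → q3
  read '0': q3 → q1
  read '0': q1 → q0
  read '0': q0 → q3
  read '0': q3 → q1
  end q1, rejected
w5:
  start at q3
  read '0': q3 → q1
  read '0': q1 → q0
  read '0': q0 → q3
  read '0': q3 → q1
  read '0': q1 → q0
  end q0, accepted

4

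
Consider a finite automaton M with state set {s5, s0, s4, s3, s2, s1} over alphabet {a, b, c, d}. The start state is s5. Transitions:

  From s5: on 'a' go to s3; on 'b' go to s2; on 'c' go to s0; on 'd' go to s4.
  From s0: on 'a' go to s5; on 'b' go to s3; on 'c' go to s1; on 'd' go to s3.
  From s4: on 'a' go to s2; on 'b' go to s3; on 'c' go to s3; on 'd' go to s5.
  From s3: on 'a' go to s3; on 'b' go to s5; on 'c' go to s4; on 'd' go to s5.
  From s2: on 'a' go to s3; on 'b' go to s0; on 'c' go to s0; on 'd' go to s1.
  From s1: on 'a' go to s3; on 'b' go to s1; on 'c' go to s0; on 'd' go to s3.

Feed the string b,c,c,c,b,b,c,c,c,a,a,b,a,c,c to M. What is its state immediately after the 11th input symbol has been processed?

Trace: s5 -b-> s2 -c-> s0 -c-> s1 -c-> s0 -b-> s3 -b-> s5 -c-> s0 -c-> s1 -c-> s0 -a-> s5 -a-> s3
After 11 symbols: s3.

s3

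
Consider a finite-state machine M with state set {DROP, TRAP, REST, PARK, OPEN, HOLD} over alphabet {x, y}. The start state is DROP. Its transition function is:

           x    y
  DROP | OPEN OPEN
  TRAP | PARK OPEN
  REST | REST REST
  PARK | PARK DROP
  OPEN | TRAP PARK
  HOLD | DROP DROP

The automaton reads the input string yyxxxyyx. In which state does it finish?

TRAP

Trace: DROP -y-> OPEN -y-> PARK -x-> PARK -x-> PARK -x-> PARK -y-> DROP -y-> OPEN -x-> TRAP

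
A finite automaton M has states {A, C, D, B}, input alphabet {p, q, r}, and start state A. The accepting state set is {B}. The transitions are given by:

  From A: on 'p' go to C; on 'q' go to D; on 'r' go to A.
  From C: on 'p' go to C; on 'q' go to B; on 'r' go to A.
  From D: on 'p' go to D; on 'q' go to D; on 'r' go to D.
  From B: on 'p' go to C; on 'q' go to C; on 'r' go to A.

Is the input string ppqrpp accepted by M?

start at A
read 'p': A → C
read 'p': C → C
read 'q': C → B
read 'r': B → A
read 'p': A → C
read 'p': C → C
End state C is not accepting.

No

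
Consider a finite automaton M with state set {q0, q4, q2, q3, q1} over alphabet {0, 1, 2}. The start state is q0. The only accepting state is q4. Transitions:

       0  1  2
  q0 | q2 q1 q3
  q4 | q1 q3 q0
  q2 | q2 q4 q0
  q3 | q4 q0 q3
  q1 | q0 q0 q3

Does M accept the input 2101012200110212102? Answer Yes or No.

No

Trace: q0 -2-> q3 -1-> q0 -0-> q2 -1-> q4 -0-> q1 -1-> q0 -2-> q3 -2-> q3 -0-> q4 -0-> q1 -1-> q0 -1-> q1 -0-> q0 -2-> q3 -1-> q0 -2-> q3 -1-> q0 -0-> q2 -2-> q0
End state q0 is not accepting.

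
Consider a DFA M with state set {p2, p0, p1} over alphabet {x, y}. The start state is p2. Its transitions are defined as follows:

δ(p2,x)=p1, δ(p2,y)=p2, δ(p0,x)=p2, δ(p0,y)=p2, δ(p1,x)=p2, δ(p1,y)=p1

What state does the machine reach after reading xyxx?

p1

Trace: p2 -x-> p1 -y-> p1 -x-> p2 -x-> p1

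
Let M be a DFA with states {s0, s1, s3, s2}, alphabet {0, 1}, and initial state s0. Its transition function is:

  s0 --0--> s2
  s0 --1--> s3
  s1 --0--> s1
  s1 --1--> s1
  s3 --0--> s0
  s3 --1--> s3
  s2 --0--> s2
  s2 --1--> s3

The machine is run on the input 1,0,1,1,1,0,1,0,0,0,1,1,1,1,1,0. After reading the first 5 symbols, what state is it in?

s3

s0 → s3 → s0 → s3 → s3 → s3
After 5 symbols: s3.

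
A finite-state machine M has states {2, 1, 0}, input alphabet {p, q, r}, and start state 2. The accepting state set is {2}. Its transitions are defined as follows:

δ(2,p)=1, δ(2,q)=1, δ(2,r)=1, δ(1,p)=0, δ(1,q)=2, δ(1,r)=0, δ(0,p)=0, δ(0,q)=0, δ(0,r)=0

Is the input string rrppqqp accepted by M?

No

2 → 1 → 0 → 0 → 0 → 0 → 0 → 0
End state 0 is not accepting.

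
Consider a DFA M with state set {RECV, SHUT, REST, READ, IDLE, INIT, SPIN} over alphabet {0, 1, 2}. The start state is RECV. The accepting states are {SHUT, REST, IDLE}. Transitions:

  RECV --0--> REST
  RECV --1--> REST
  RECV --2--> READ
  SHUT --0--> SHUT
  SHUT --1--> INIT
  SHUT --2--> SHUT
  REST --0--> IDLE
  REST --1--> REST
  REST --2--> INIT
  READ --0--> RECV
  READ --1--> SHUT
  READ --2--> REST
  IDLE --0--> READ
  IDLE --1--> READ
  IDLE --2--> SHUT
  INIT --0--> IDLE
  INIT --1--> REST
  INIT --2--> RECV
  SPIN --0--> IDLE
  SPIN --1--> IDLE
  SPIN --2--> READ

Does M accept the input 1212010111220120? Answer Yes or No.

start at RECV
read '1': RECV → REST
read '2': REST → INIT
read '1': INIT → REST
read '2': REST → INIT
read '0': INIT → IDLE
read '1': IDLE → READ
read '0': READ → RECV
read '1': RECV → REST
read '1': REST → REST
read '1': REST → REST
read '2': REST → INIT
read '2': INIT → RECV
read '0': RECV → REST
read '1': REST → REST
read '2': REST → INIT
read '0': INIT → IDLE
End state IDLE is accepting.

Yes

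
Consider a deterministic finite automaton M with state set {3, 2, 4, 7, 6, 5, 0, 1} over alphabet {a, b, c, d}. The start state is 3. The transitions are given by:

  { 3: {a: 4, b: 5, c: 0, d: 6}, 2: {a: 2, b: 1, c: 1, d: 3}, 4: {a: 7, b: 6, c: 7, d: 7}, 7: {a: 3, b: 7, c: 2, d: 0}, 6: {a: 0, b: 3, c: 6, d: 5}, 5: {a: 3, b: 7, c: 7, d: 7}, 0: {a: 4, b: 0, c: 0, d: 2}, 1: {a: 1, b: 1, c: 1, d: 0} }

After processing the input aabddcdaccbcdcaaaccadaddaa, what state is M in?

4

Trace: 3 -a-> 4 -a-> 7 -b-> 7 -d-> 0 -d-> 2 -c-> 1 -d-> 0 -a-> 4 -c-> 7 -c-> 2 -b-> 1 -c-> 1 -d-> 0 -c-> 0 -a-> 4 -a-> 7 -a-> 3 -c-> 0 -c-> 0 -a-> 4 -d-> 7 -a-> 3 -d-> 6 -d-> 5 -a-> 3 -a-> 4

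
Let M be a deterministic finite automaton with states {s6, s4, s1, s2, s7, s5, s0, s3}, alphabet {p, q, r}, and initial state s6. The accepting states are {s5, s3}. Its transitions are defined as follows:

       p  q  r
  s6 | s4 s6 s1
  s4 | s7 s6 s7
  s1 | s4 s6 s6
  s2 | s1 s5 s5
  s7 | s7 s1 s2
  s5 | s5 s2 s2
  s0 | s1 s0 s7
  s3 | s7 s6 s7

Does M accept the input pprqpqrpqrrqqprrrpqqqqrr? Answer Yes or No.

Trace: s6 -p-> s4 -p-> s7 -r-> s2 -q-> s5 -p-> s5 -q-> s2 -r-> s5 -p-> s5 -q-> s2 -r-> s5 -r-> s2 -q-> s5 -q-> s2 -p-> s1 -r-> s6 -r-> s1 -r-> s6 -p-> s4 -q-> s6 -q-> s6 -q-> s6 -q-> s6 -r-> s1 -r-> s6
End state s6 is not accepting.

No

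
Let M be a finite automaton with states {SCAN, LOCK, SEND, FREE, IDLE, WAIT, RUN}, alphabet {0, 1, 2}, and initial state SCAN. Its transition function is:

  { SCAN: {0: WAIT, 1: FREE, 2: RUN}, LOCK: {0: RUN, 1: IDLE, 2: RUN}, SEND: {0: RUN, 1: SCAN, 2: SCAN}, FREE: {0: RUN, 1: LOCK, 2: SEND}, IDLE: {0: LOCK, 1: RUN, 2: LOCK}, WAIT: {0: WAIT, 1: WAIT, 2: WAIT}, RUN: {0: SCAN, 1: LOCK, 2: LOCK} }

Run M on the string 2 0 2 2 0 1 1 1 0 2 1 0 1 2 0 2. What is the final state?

SCAN → RUN → SCAN → RUN → LOCK → RUN → LOCK → IDLE → RUN → SCAN → RUN → LOCK → RUN → LOCK → RUN → SCAN → RUN

RUN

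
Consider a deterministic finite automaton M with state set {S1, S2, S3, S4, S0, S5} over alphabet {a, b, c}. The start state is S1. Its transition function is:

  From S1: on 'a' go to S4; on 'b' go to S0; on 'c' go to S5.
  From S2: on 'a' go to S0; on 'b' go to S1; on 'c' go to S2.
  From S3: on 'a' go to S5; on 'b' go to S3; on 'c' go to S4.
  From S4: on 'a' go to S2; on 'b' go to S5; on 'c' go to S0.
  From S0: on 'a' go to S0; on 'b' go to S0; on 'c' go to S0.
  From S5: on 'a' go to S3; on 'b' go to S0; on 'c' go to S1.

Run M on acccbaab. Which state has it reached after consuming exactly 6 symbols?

start at S1
read 'a': S1 → S4
read 'c': S4 → S0
read 'c': S0 → S0
read 'c': S0 → S0
read 'b': S0 → S0
read 'a': S0 → S0
After 6 symbols: S0.

S0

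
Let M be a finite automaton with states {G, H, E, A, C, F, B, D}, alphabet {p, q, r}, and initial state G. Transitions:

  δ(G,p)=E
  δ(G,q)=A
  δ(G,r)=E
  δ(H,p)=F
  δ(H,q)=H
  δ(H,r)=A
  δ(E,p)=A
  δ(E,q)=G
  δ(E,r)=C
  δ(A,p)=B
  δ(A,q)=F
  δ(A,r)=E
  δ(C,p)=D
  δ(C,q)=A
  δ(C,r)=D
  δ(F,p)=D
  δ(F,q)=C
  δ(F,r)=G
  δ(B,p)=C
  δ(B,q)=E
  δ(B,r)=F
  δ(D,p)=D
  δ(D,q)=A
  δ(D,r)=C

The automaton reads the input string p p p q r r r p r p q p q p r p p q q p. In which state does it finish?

start at G
read 'p': G → E
read 'p': E → A
read 'p': A → B
read 'q': B → E
read 'r': E → C
read 'r': C → D
read 'r': D → C
read 'p': C → D
read 'r': D → C
read 'p': C → D
read 'q': D → A
read 'p': A → B
read 'q': B → E
read 'p': E → A
read 'r': A → E
read 'p': E → A
read 'p': A → B
read 'q': B → E
read 'q': E → G
read 'p': G → E

E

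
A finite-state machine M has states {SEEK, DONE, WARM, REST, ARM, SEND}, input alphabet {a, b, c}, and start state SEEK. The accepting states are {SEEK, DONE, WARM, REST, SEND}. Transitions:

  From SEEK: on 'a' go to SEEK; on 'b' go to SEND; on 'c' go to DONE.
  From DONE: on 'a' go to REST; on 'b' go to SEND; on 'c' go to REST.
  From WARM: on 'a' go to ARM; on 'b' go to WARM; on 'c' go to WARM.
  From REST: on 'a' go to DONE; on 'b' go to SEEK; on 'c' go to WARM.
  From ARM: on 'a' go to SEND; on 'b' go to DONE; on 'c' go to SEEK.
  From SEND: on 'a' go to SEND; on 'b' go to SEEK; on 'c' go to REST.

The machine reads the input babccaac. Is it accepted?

Yes

Trace: SEEK -b-> SEND -a-> SEND -b-> SEEK -c-> DONE -c-> REST -a-> DONE -a-> REST -c-> WARM
End state WARM is accepting.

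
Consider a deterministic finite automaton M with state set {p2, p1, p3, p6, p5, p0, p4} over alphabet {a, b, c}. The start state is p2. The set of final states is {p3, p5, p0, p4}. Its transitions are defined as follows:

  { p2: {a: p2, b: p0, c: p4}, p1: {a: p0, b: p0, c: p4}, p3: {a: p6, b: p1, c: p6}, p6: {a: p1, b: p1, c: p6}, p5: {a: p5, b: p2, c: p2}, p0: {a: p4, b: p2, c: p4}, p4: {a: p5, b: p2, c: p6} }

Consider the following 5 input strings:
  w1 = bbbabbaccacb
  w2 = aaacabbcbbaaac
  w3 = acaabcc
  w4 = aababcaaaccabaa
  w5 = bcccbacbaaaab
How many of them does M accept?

1

w1: p2 → p0 → p2 → p0 → p4 → p2 → p0 → p4 → p6 → p6 → p1 → p4 → p2  → end p2, rejected
w2: p2 → p2 → p2 → p2 → p4 → p5 → p2 → p0 → p4 → p2 → p0 → p4 → p5 → p5 → p2  → end p2, rejected
w3: p2 → p2 → p4 → p5 → p5 → p2 → p4 → p6  → end p6, rejected
w4: p2 → p2 → p2 → p0 → p4 → p2 → p4 → p5 → p5 → p5 → p2 → p4 → p5 → p2 → p2 → p2  → end p2, rejected
w5: p2 → p0 → p4 → p6 → p6 → p1 → p0 → p4 → p2 → p2 → p2 → p2 → p2 → p0  → end p0, accepted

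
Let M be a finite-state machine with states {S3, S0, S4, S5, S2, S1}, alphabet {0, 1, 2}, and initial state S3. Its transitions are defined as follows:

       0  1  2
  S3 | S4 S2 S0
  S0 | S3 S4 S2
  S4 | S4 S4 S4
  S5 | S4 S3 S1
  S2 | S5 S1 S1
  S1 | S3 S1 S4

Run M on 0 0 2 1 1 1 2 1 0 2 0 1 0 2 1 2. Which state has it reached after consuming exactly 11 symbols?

S3 → S4 → S4 → S4 → S4 → S4 → S4 → S4 → S4 → S4 → S4 → S4
After 11 symbols: S4.

S4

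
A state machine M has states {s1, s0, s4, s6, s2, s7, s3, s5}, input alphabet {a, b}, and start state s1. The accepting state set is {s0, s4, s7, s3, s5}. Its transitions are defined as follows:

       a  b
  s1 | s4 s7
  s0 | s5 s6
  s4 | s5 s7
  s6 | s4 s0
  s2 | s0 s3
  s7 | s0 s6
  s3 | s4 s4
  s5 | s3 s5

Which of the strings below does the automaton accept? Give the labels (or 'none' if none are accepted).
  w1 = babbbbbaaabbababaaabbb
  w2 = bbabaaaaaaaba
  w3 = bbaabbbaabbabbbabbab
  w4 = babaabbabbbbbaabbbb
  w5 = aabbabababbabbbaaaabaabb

w2, w3, w4, w5

w1:
  start at s1
  read 'b': s1 → s7
  read 'a': s7 → s0
  read 'b': s0 → s6
  read 'b': s6 → s0
  read 'b': s0 → s6
  read 'b': s6 → s0
  read 'b': s0 → s6
  read 'a': s6 → s4
  read 'a': s4 → s5
  read 'a': s5 → s3
  read 'b': s3 → s4
  read 'b': s4 → s7
  read 'a': s7 → s0
  read 'b': s0 → s6
  read 'a': s6 → s4
  read 'b': s4 → s7
  read 'a': s7 → s0
  read 'a': s0 → s5
  read 'a': s5 → s3
  read 'b': s3 → s4
  read 'b': s4 → s7
  read 'b': s7 → s6
  end s6, rejected
w2:
  start at s1
  read 'b': s1 → s7
  read 'b': s7 → s6
  read 'a': s6 → s4
  read 'b': s4 → s7
  read 'a': s7 → s0
  read 'a': s0 → s5
  read 'a': s5 → s3
  read 'a': s3 → s4
  read 'a': s4 → s5
  read 'a': s5 → s3
  read 'a': s3 → s4
  read 'b': s4 → s7
  read 'a': s7 → s0
  end s0, accepted
w3:
  start at s1
  read 'b': s1 → s7
  read 'b': s7 → s6
  read 'a': s6 → s4
  read 'a': s4 → s5
  read 'b': s5 → s5
  read 'b': s5 → s5
  read 'b': s5 → s5
  read 'a': s5 → s3
  read 'a': s3 → s4
  read 'b': s4 → s7
  read 'b': s7 → s6
  read 'a': s6 → s4
  read 'b': s4 → s7
  read 'b': s7 → s6
  read 'b': s6 → s0
  read 'a': s0 → s5
  read 'b': s5 → s5
  read 'b': s5 → s5
  read 'a': s5 → s3
  read 'b': s3 → s4
  end s4, accepted
w4:
  start at s1
  read 'b': s1 → s7
  read 'a': s7 → s0
  read 'b': s0 → s6
  read 'a': s6 → s4
  read 'a': s4 → s5
  read 'b': s5 → s5
  read 'b': s5 → s5
  read 'a': s5 → s3
  read 'b': s3 → s4
  read 'b': s4 → s7
  read 'b': s7 → s6
  read 'b': s6 → s0
  read 'b': s0 → s6
  read 'a': s6 → s4
  read 'a': s4 → s5
  read 'b': s5 → s5
  read 'b': s5 → s5
  read 'b': s5 → s5
  read 'b': s5 → s5
  end s5, accepted
w5:
  start at s1
  read 'a': s1 → s4
  read 'a': s4 → s5
  read 'b': s5 → s5
  read 'b': s5 → s5
  read 'a': s5 → s3
  read 'b': s3 → s4
  read 'a': s4 → s5
  read 'b': s5 → s5
  read 'a': s5 → s3
  read 'b': s3 → s4
  read 'b': s4 → s7
  read 'a': s7 → s0
  read 'b': s0 → s6
  read 'b': s6 → s0
  read 'b': s0 → s6
  read 'a': s6 → s4
  read 'a': s4 → s5
  read 'a': s5 → s3
  read 'a': s3 → s4
  read 'b': s4 → s7
  read 'a': s7 → s0
  read 'a': s0 → s5
  read 'b': s5 → s5
  read 'b': s5 → s5
  end s5, accepted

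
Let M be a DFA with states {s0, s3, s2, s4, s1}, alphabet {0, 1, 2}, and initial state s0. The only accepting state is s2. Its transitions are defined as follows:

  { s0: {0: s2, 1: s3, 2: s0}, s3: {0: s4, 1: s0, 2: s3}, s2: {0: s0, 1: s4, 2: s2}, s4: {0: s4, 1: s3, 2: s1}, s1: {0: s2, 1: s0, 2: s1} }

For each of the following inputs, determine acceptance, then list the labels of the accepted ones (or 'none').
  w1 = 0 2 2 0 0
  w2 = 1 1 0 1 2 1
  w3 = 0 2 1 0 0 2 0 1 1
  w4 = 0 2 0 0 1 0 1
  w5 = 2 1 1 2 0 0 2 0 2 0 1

w1: s0 → s2 → s2 → s2 → s0 → s2  → end s2, accepted
w2: s0 → s3 → s0 → s2 → s4 → s1 → s0  → end s0, rejected
w3: s0 → s2 → s2 → s4 → s4 → s4 → s1 → s2 → s4 → s3  → end s3, rejected
w4: s0 → s2 → s2 → s0 → s2 → s4 → s4 → s3  → end s3, rejected
w5: s0 → s0 → s3 → s0 → s0 → s2 → s0 → s0 → s2 → s2 → s0 → s3  → end s3, rejected

w1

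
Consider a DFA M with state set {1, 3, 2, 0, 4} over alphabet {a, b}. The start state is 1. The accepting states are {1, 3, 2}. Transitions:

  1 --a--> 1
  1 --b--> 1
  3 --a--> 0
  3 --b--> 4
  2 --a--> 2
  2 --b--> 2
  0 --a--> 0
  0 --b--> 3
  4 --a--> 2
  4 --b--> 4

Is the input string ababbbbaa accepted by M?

Trace: 1 -a-> 1 -b-> 1 -a-> 1 -b-> 1 -b-> 1 -b-> 1 -b-> 1 -a-> 1 -a-> 1
End state 1 is accepting.

Yes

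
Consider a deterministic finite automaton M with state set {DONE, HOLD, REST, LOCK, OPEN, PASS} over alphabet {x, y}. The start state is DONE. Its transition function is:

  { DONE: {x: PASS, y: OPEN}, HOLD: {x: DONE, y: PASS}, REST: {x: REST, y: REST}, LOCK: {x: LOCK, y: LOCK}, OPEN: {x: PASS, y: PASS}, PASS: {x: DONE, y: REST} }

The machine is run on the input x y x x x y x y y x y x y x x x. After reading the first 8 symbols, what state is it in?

start at DONE
read 'x': DONE → PASS
read 'y': PASS → REST
read 'x': REST → REST
read 'x': REST → REST
read 'x': REST → REST
read 'y': REST → REST
read 'x': REST → REST
read 'y': REST → REST
After 8 symbols: REST.

REST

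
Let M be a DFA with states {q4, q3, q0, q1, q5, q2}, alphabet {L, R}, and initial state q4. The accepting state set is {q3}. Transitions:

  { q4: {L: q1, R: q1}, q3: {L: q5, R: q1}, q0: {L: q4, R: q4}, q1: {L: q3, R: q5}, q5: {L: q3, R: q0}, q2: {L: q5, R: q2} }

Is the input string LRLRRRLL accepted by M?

No

Trace: q4 -L-> q1 -R-> q5 -L-> q3 -R-> q1 -R-> q5 -R-> q0 -L-> q4 -L-> q1
End state q1 is not accepting.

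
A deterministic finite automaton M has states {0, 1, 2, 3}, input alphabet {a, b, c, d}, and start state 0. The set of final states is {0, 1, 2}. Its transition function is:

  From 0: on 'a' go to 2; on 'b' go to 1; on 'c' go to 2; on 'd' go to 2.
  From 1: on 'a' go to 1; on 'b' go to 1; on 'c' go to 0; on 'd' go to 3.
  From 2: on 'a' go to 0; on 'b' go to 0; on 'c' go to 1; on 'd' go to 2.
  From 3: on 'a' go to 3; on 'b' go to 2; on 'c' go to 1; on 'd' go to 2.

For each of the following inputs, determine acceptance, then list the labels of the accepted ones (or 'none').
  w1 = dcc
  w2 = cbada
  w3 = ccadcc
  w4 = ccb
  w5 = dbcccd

w1: Trace: 0 -d-> 2 -c-> 1 -c-> 0  → end 0, accepted
w2: Trace: 0 -c-> 2 -b-> 0 -a-> 2 -d-> 2 -a-> 0  → end 0, accepted
w3: Trace: 0 -c-> 2 -c-> 1 -a-> 1 -d-> 3 -c-> 1 -c-> 0  → end 0, accepted
w4: Trace: 0 -c-> 2 -c-> 1 -b-> 1  → end 1, accepted
w5: Trace: 0 -d-> 2 -b-> 0 -c-> 2 -c-> 1 -c-> 0 -d-> 2  → end 2, accepted

w1, w2, w3, w4, w5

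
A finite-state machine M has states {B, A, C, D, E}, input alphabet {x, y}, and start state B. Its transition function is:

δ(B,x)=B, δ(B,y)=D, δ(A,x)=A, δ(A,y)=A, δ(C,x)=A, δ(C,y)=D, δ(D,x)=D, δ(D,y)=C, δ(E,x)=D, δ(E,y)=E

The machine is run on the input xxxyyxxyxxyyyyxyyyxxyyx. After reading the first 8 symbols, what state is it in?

B → B → B → B → D → C → A → A → A
After 8 symbols: A.

A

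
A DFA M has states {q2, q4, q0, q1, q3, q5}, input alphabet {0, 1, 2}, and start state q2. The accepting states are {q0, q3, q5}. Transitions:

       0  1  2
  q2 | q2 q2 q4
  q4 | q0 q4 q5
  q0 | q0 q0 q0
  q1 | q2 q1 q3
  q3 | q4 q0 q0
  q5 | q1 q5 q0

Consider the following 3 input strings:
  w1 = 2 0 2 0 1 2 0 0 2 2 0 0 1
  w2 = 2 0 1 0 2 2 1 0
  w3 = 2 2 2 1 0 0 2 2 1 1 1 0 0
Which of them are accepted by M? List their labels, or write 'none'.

w1, w2, w3

w1: Trace: q2 -2-> q4 -0-> q0 -2-> q0 -0-> q0 -1-> q0 -2-> q0 -0-> q0 -0-> q0 -2-> q0 -2-> q0 -0-> q0 -0-> q0 -1-> q0  → end q0, accepted
w2: Trace: q2 -2-> q4 -0-> q0 -1-> q0 -0-> q0 -2-> q0 -2-> q0 -1-> q0 -0-> q0  → end q0, accepted
w3: Trace: q2 -2-> q4 -2-> q5 -2-> q0 -1-> q0 -0-> q0 -0-> q0 -2-> q0 -2-> q0 -1-> q0 -1-> q0 -1-> q0 -0-> q0 -0-> q0  → end q0, accepted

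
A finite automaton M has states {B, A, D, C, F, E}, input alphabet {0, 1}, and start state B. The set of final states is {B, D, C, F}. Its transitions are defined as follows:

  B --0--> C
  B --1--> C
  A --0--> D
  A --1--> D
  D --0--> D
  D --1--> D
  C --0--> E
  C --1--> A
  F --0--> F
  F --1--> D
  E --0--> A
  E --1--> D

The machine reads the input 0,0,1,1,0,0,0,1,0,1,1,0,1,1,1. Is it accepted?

Yes

B → C → E → D → D → D → D → D → D → D → D → D → D → D → D → D
End state D is accepting.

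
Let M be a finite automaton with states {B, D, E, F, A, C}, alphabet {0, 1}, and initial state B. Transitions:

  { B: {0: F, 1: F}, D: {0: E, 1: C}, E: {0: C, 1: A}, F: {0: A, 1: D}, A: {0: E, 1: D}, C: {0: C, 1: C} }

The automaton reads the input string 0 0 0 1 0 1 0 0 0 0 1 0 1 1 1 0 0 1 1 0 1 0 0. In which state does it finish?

C

B → F → A → E → A → E → A → E → C → C → C → C → C → C → C → C → C → C → C → C → C → C → C → C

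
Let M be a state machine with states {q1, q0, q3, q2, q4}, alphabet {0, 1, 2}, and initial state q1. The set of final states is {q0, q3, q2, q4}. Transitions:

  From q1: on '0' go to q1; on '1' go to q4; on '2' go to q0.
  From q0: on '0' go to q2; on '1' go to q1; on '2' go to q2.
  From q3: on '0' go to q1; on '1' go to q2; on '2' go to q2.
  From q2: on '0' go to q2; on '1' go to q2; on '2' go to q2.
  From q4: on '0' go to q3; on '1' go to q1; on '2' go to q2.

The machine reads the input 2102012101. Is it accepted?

Yes

q1 → q0 → q1 → q1 → q0 → q2 → q2 → q2 → q2 → q2 → q2
End state q2 is accepting.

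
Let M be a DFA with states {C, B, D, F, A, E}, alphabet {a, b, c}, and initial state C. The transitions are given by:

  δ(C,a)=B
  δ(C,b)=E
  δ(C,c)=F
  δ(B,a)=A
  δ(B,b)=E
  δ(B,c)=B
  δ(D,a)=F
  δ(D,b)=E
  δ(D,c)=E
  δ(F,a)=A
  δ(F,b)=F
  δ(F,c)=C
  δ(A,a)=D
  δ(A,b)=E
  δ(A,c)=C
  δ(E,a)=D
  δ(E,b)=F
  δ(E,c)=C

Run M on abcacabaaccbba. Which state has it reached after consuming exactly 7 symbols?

E

Trace: C -a-> B -b-> E -c-> C -a-> B -c-> B -a-> A -b-> E
After 7 symbols: E.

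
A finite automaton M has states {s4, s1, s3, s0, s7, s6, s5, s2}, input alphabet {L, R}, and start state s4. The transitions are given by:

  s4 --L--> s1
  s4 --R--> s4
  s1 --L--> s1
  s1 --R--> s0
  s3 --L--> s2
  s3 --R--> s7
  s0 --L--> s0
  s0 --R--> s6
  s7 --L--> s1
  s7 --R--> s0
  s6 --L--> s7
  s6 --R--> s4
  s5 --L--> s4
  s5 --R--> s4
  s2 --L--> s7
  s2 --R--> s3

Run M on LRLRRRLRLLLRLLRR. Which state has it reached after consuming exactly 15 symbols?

s4 → s1 → s0 → s0 → s6 → s4 → s4 → s1 → s0 → s0 → s0 → s0 → s6 → s7 → s1 → s0
After 15 symbols: s0.

s0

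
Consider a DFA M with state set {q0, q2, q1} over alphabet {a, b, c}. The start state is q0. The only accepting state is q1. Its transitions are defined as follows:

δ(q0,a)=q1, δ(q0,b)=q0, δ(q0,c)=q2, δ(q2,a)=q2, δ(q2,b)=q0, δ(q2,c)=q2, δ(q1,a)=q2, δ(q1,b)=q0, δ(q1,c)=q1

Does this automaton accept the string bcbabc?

q0 → q0 → q2 → q0 → q1 → q0 → q2
End state q2 is not accepting.

No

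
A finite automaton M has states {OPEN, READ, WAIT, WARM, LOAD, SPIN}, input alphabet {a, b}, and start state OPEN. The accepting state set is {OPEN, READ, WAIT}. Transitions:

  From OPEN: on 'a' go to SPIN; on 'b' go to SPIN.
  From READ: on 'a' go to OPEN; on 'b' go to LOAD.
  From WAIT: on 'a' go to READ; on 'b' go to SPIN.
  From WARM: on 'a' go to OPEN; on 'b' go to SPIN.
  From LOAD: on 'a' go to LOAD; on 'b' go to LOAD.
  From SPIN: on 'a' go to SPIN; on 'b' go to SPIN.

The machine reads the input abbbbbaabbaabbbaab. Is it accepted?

No

Trace: OPEN -a-> SPIN -b-> SPIN -b-> SPIN -b-> SPIN -b-> SPIN -b-> SPIN -a-> SPIN -a-> SPIN -b-> SPIN -b-> SPIN -a-> SPIN -a-> SPIN -b-> SPIN -b-> SPIN -b-> SPIN -a-> SPIN -a-> SPIN -b-> SPIN
End state SPIN is not accepting.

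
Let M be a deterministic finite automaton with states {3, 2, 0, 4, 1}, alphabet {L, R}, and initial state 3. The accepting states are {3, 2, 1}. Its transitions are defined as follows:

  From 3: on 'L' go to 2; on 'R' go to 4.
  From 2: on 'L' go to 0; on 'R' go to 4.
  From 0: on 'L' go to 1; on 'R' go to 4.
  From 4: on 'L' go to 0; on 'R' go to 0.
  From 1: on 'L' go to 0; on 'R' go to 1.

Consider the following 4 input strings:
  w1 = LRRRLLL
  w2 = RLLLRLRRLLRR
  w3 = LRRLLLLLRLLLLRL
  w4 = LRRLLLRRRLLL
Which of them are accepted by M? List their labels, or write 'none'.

w1:
  start at 3
  read 'L': 3 → 2
  read 'R': 2 → 4
  read 'R': 4 → 0
  read 'R': 0 → 4
  read 'L': 4 → 0
  read 'L': 0 → 1
  read 'L': 1 → 0
  end 0, rejected
w2:
  start at 3
  read 'R': 3 → 4
  read 'L': 4 → 0
  read 'L': 0 → 1
  read 'L': 1 → 0
  read 'R': 0 → 4
  read 'L': 4 → 0
  read 'R': 0 → 4
  read 'R': 4 → 0
  read 'L': 0 → 1
  read 'L': 1 → 0
  read 'R': 0 → 4
  read 'R': 4 → 0
  end 0, rejected
w3:
  start at 3
  read 'L': 3 → 2
  read 'R': 2 → 4
  read 'R': 4 → 0
  read 'L': 0 → 1
  read 'L': 1 → 0
  read 'L': 0 → 1
  read 'L': 1 → 0
  read 'L': 0 → 1
  read 'R': 1 → 1
  read 'L': 1 → 0
  read 'L': 0 → 1
  read 'L': 1 → 0
  read 'L': 0 → 1
  read 'R': 1 → 1
  read 'L': 1 → 0
  end 0, rejected
w4:
  start at 3
  read 'L': 3 → 2
  read 'R': 2 → 4
  read 'R': 4 → 0
  read 'L': 0 → 1
  read 'L': 1 → 0
  read 'L': 0 → 1
  read 'R': 1 → 1
  read 'R': 1 → 1
  read 'R': 1 → 1
  read 'L': 1 → 0
  read 'L': 0 → 1
  read 'L': 1 → 0
  end 0, rejected

none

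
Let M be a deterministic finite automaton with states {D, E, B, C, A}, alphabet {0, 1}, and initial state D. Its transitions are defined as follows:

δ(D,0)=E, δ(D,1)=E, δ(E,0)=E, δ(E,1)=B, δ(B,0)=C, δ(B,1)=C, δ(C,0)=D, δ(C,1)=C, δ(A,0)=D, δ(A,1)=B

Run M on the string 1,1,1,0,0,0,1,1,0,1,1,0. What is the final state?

start at D
read '1': D → E
read '1': E → B
read '1': B → C
read '0': C → D
read '0': D → E
read '0': E → E
read '1': E → B
read '1': B → C
read '0': C → D
read '1': D → E
read '1': E → B
read '0': B → C

C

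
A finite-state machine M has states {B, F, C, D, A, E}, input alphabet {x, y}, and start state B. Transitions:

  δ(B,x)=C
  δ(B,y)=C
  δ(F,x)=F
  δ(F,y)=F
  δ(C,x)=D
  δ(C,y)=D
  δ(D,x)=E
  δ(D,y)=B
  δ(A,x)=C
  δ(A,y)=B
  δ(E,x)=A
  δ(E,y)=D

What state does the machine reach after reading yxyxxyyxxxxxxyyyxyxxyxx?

D

start at B
read 'y': B → C
read 'x': C → D
read 'y': D → B
read 'x': B → C
read 'x': C → D
read 'y': D → B
read 'y': B → C
read 'x': C → D
read 'x': D → E
read 'x': E → A
read 'x': A → C
read 'x': C → D
read 'x': D → E
read 'y': E → D
read 'y': D → B
read 'y': B → C
read 'x': C → D
read 'y': D → B
read 'x': B → C
read 'x': C → D
read 'y': D → B
read 'x': B → C
read 'x': C → D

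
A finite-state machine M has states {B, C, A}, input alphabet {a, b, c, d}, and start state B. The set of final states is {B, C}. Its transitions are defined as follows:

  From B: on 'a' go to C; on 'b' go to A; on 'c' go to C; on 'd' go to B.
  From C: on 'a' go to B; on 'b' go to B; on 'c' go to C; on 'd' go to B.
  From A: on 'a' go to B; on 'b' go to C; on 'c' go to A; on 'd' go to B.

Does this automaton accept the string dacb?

start at B
read 'd': B → B
read 'a': B → C
read 'c': C → C
read 'b': C → B
End state B is accepting.

Yes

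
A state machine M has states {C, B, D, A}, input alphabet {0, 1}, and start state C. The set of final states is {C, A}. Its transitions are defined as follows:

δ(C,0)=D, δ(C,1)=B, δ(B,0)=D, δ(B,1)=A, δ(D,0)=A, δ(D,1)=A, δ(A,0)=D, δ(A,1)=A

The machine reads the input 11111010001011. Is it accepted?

start at C
read '1': C → B
read '1': B → A
read '1': A → A
read '1': A → A
read '1': A → A
read '0': A → D
read '1': D → A
read '0': A → D
read '0': D → A
read '0': A → D
read '1': D → A
read '0': A → D
read '1': D → A
read '1': A → A
End state A is accepting.

Yes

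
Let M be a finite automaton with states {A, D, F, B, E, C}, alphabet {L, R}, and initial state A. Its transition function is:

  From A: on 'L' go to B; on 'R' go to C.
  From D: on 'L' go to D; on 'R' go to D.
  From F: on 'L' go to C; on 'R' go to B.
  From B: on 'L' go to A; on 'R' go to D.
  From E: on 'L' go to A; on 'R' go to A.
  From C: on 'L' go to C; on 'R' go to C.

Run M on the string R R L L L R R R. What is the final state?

Trace: A -R-> C -R-> C -L-> C -L-> C -L-> C -R-> C -R-> C -R-> C

C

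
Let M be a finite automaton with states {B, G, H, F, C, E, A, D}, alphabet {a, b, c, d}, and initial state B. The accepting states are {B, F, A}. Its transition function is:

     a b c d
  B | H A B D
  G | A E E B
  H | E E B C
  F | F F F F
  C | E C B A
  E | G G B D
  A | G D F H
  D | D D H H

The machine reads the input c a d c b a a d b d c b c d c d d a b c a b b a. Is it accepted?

Yes

start at B
read 'c': B → B
read 'a': B → H
read 'd': H → C
read 'c': C → B
read 'b': B → A
read 'a': A → G
read 'a': G → A
read 'd': A → H
read 'b': H → E
read 'd': E → D
read 'c': D → H
read 'b': H → E
read 'c': E → B
read 'd': B → D
read 'c': D → H
read 'd': H → C
read 'd': C → A
read 'a': A → G
read 'b': G → E
read 'c': E → B
read 'a': B → H
read 'b': H → E
read 'b': E → G
read 'a': G → A
End state A is accepting.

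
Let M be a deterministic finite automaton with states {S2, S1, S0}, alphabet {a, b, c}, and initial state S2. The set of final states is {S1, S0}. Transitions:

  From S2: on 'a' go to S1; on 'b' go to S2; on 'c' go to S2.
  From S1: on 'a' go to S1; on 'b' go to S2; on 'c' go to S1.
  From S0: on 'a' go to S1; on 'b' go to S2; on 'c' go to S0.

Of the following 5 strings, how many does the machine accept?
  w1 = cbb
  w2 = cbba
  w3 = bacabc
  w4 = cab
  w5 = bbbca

2

w1: Trace: S2 -c-> S2 -b-> S2 -b-> S2  → end S2, rejected
w2: Trace: S2 -c-> S2 -b-> S2 -b-> S2 -a-> S1  → end S1, accepted
w3: Trace: S2 -b-> S2 -a-> S1 -c-> S1 -a-> S1 -b-> S2 -c-> S2  → end S2, rejected
w4: Trace: S2 -c-> S2 -a-> S1 -b-> S2  → end S2, rejected
w5: Trace: S2 -b-> S2 -b-> S2 -b-> S2 -c-> S2 -a-> S1  → end S1, accepted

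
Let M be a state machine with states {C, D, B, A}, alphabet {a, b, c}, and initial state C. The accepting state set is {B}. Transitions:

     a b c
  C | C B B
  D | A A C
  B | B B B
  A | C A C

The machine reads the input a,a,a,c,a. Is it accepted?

Yes

Trace: C -a-> C -a-> C -a-> C -c-> B -a-> B
End state B is accepting.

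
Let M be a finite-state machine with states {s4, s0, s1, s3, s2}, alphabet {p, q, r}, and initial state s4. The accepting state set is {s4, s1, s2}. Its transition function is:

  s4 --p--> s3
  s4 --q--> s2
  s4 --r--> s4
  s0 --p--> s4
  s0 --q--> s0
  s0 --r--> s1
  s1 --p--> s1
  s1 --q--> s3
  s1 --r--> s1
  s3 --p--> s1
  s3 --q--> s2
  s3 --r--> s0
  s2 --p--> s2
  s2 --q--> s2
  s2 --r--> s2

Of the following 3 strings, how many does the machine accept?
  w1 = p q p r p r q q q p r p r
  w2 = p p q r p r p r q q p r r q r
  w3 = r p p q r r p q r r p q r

2

w1:
  start at s4
  read 'p': s4 → s3
  read 'q': s3 → s2
  read 'p': s2 → s2
  read 'r': s2 → s2
  read 'p': s2 → s2
  read 'r': s2 → s2
  read 'q': s2 → s2
  read 'q': s2 → s2
  read 'q': s2 → s2
  read 'p': s2 → s2
  read 'r': s2 → s2
  read 'p': s2 → s2
  read 'r': s2 → s2
  end s2, accepted
w2:
  start at s4
  read 'p': s4 → s3
  read 'p': s3 → s1
  read 'q': s1 → s3
  read 'r': s3 → s0
  read 'p': s0 → s4
  read 'r': s4 → s4
  read 'p': s4 → s3
  read 'r': s3 → s0
  read 'q': s0 → s0
  read 'q': s0 → s0
  read 'p': s0 → s4
  read 'r': s4 → s4
  read 'r': s4 → s4
  read 'q': s4 → s2
  read 'r': s2 → s2
  end s2, accepted
w3:
  start at s4
  read 'r': s4 → s4
  read 'p': s4 → s3
  read 'p': s3 → s1
  read 'q': s1 → s3
  read 'r': s3 → s0
  read 'r': s0 → s1
  read 'p': s1 → s1
  read 'q': s1 → s3
  read 'r': s3 → s0
  read 'r': s0 → s1
  read 'p': s1 → s1
  read 'q': s1 → s3
  read 'r': s3 → s0
  end s0, rejected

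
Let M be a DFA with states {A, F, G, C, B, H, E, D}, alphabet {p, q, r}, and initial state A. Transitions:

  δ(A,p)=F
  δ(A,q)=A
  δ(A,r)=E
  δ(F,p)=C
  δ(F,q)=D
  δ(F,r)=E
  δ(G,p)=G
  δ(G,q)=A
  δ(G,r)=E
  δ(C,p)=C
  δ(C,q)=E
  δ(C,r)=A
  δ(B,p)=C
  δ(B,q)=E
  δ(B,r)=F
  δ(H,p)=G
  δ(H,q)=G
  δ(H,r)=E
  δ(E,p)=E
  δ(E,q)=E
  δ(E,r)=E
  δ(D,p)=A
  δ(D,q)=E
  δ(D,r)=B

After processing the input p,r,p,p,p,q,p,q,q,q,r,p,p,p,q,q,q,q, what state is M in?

E

start at A
read 'p': A → F
read 'r': F → E
read 'p': E → E
read 'p': E → E
read 'p': E → E
read 'q': E → E
read 'p': E → E
read 'q': E → E
read 'q': E → E
read 'q': E → E
read 'r': E → E
read 'p': E → E
read 'p': E → E
read 'p': E → E
read 'q': E → E
read 'q': E → E
read 'q': E → E
read 'q': E → E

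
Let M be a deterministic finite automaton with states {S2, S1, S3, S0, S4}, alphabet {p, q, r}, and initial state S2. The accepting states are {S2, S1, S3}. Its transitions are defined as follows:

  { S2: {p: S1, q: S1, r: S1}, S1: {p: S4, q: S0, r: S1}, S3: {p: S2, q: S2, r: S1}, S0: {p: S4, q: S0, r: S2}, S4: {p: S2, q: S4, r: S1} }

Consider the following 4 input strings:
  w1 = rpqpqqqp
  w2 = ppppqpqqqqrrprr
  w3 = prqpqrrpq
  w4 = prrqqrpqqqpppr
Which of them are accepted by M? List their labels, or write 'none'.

w1: S2 → S1 → S4 → S4 → S2 → S1 → S0 → S0 → S4  → end S4, rejected
w2: S2 → S1 → S4 → S2 → S1 → S0 → S4 → S4 → S4 → S4 → S4 → S1 → S1 → S4 → S1 → S1  → end S1, accepted
w3: S2 → S1 → S1 → S0 → S4 → S4 → S1 → S1 → S4 → S4  → end S4, rejected
w4: S2 → S1 → S1 → S1 → S0 → S0 → S2 → S1 → S0 → S0 → S0 → S4 → S2 → S1 → S1  → end S1, accepted

w2, w4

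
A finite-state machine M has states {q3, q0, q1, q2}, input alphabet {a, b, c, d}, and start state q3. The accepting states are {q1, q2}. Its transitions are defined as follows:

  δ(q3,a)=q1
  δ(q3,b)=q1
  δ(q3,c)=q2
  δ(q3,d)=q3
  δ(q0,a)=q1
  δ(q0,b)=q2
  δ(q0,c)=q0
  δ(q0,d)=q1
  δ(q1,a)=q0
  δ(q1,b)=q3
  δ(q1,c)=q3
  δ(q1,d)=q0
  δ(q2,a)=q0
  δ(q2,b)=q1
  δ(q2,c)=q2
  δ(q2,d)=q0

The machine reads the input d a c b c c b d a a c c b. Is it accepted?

Yes

q3 → q3 → q1 → q3 → q1 → q3 → q2 → q1 → q0 → q1 → q0 → q0 → q0 → q2
End state q2 is accepting.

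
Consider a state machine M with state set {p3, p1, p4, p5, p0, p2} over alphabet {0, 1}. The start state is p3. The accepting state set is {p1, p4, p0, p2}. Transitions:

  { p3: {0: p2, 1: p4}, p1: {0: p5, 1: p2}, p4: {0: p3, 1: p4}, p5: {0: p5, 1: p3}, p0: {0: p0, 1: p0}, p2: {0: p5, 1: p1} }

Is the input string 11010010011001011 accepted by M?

start at p3
read '1': p3 → p4
read '1': p4 → p4
read '0': p4 → p3
read '1': p3 → p4
read '0': p4 → p3
read '0': p3 → p2
read '1': p2 → p1
read '0': p1 → p5
read '0': p5 → p5
read '1': p5 → p3
read '1': p3 → p4
read '0': p4 → p3
read '0': p3 → p2
read '1': p2 → p1
read '0': p1 → p5
read '1': p5 → p3
read '1': p3 → p4
End state p4 is accepting.

Yes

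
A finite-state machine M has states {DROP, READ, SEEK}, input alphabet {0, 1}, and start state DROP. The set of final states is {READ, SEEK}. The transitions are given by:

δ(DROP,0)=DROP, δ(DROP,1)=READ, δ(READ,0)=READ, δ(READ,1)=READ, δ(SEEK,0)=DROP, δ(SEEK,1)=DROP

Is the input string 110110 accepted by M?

Yes

DROP → READ → READ → READ → READ → READ → READ
End state READ is accepting.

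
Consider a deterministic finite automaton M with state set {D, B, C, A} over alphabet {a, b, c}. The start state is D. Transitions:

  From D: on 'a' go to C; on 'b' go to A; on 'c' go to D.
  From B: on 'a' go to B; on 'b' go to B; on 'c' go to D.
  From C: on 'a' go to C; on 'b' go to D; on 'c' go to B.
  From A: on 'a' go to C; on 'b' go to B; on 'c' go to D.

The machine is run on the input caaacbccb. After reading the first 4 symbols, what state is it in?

C

start at D
read 'c': D → D
read 'a': D → C
read 'a': C → C
read 'a': C → C
After 4 symbols: C.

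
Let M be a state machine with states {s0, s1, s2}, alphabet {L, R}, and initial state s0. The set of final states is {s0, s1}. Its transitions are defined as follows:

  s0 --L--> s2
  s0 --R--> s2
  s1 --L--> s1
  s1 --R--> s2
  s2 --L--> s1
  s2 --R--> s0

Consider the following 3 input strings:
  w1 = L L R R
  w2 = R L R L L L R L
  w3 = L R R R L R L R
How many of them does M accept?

3

w1:
  start at s0
  read 'L': s0 → s2
  read 'L': s2 → s1
  read 'R': s1 → s2
  read 'R': s2 → s0
  end s0, accepted
w2:
  start at s0
  read 'R': s0 → s2
  read 'L': s2 → s1
  read 'R': s1 → s2
  read 'L': s2 → s1
  read 'L': s1 → s1
  read 'L': s1 → s1
  read 'R': s1 → s2
  read 'L': s2 → s1
  end s1, accepted
w3:
  start at s0
  read 'L': s0 → s2
  read 'R': s2 → s0
  read 'R': s0 → s2
  read 'R': s2 → s0
  read 'L': s0 → s2
  read 'R': s2 → s0
  read 'L': s0 → s2
  read 'R': s2 → s0
  end s0, accepted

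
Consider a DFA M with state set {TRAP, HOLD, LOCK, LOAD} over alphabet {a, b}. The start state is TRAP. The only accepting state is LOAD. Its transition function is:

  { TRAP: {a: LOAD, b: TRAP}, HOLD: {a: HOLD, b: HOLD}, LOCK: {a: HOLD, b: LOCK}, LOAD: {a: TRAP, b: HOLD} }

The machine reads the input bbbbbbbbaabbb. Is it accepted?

No

start at TRAP
read 'b': TRAP → TRAP
read 'b': TRAP → TRAP
read 'b': TRAP → TRAP
read 'b': TRAP → TRAP
read 'b': TRAP → TRAP
read 'b': TRAP → TRAP
read 'b': TRAP → TRAP
read 'b': TRAP → TRAP
read 'a': TRAP → LOAD
read 'a': LOAD → TRAP
read 'b': TRAP → TRAP
read 'b': TRAP → TRAP
read 'b': TRAP → TRAP
End state TRAP is not accepting.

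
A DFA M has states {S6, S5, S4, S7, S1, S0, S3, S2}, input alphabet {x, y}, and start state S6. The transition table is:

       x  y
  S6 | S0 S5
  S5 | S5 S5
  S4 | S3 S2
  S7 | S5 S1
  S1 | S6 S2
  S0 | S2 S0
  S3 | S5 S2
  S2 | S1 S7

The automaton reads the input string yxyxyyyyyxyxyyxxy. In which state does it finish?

S5

Trace: S6 -y-> S5 -x-> S5 -y-> S5 -x-> S5 -y-> S5 -y-> S5 -y-> S5 -y-> S5 -y-> S5 -x-> S5 -y-> S5 -x-> S5 -y-> S5 -y-> S5 -x-> S5 -x-> S5 -y-> S5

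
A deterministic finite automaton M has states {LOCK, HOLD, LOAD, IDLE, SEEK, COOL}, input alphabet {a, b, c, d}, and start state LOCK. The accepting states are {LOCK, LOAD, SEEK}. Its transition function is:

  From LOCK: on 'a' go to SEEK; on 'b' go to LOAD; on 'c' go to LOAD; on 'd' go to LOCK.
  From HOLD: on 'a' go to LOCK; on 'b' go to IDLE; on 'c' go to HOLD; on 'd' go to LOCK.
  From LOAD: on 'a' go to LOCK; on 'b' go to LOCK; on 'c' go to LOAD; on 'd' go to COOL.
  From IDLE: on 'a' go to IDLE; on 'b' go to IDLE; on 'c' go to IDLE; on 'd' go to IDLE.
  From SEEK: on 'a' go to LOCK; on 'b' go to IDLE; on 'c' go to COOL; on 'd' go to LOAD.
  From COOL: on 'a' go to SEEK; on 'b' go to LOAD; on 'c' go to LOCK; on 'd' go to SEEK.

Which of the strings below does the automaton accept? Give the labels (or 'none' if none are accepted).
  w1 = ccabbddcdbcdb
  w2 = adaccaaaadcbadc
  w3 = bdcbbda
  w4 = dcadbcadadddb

w1: LOCK → LOAD → LOAD → LOCK → LOAD → LOCK → LOCK → LOCK → LOAD → COOL → LOAD → LOAD → COOL → LOAD  → end LOAD, accepted
w2: LOCK → SEEK → LOAD → LOCK → LOAD → LOAD → LOCK → SEEK → LOCK → SEEK → LOAD → LOAD → LOCK → SEEK → LOAD → LOAD  → end LOAD, accepted
w3: LOCK → LOAD → COOL → LOCK → LOAD → LOCK → LOCK → SEEK  → end SEEK, accepted
w4: LOCK → LOCK → LOAD → LOCK → LOCK → LOAD → LOAD → LOCK → LOCK → SEEK → LOAD → COOL → SEEK → IDLE  → end IDLE, rejected

w1, w2, w3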